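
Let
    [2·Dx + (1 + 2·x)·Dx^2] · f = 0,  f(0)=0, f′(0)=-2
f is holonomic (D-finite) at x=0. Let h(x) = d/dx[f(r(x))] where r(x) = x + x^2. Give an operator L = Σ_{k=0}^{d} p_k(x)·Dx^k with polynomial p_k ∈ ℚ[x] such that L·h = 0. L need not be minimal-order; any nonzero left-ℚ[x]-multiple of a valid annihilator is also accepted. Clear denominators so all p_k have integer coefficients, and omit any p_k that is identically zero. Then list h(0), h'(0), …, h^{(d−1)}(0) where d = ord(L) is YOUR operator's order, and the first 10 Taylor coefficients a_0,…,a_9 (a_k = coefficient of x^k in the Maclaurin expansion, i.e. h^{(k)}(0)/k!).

L = (4·x + 4·x^2) + (1 + 4·x + 6·x^2 + 4·x^3)·Dx  (order 1).
h: a_k = -2, 0, 4, -8, 8, 0, -16, 32, -32, 0, …
ICs: h(0) = -2.

f: a_k = 0, -2, 2, -8/3, 4, -32/5, 32/3, -128/7, 32, -512/9, …
Change of var in L_f (x↦r) gives L₀.
h₀' ⇒ L via d/dx closure of L₀.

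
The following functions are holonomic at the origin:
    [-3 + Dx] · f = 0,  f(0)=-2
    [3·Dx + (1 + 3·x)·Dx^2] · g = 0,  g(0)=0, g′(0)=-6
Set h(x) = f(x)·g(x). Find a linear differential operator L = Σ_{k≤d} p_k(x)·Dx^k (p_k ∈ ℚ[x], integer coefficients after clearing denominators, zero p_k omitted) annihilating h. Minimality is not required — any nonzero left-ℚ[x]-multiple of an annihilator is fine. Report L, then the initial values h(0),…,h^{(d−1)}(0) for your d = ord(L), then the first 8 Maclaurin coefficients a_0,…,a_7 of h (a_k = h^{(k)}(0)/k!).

f: a_k = -2, -6, -9, -9, -27/4, -81/20, -81/40, -243/280, …
g: a_k = 0, -6, 9, -18, 81/2, -486/5, 243, -4374/7, …
h₀=f·g: eliminate ⇒ L₀, order ≤ 1·2.
L = 27·x + (-3 - 18·x)·Dx + (1 + 3·x)·Dx^2  (order 2).
h: a_k = 0, 12, 18, 36, 0, 729/10, -567/4, 5589/14, …
ICs: h(0) = 0, h′(0) = 12.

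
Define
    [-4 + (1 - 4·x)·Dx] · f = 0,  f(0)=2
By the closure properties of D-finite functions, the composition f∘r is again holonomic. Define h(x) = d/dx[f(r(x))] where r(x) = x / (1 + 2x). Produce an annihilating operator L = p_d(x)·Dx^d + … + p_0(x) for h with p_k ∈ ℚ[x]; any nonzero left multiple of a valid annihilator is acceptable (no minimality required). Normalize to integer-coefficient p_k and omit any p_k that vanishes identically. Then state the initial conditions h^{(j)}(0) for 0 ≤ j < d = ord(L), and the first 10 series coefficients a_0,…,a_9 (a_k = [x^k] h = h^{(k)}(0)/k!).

f: a_k = 2, 8, 32, 128, 512, 2048, 8192, 32768, 131072, 524288, …
h₀=f(r): pull back L_f along r ⇒ L₀.
Derive L from L₀ (diff closure).
L = 4 + (-1 + 2·x)·Dx  (order 1).
h: a_k = 8, 32, 96, 256, 640, 1536, 3584, 8192, 18432, 40960, …
ICs: h(0) = 8.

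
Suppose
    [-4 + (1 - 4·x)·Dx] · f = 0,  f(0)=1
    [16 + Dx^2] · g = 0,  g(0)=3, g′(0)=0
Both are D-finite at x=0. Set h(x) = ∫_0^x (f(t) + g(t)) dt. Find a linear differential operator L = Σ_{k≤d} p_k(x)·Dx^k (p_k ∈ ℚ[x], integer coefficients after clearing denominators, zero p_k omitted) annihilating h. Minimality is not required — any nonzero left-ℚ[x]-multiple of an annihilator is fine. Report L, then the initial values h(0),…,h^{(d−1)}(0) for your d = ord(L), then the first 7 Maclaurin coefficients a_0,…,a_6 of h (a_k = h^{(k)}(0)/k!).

f: a_k = 1, 4, 16, 64, 256, 1024, 4096, …
g: a_k = 3, 0, -24, 0, 32, 0, -256/15, …
h₀=f+g: left-lcm gives L₀, ord ≤ 3.
h=∫h₀ ⇒ L = L₀·Dx.
L = (448 - 512·x + 1024·x^2)·Dx + (-48 + 320·x - 768·x^2 + 1024·x^3)·Dx^2 + (28 - 32·x + 64·x^2)·Dx^3 + (-3 + 20·x - 48·x^2 + 64·x^3)·Dx^4  (order 4).
h: a_k = 0, 4, 2, -8/3, 16, 288/5, 512/3, …
ICs: h(0) = 0, h′(0) = 4, h′′(0) = 4, h′′′(0) = -16.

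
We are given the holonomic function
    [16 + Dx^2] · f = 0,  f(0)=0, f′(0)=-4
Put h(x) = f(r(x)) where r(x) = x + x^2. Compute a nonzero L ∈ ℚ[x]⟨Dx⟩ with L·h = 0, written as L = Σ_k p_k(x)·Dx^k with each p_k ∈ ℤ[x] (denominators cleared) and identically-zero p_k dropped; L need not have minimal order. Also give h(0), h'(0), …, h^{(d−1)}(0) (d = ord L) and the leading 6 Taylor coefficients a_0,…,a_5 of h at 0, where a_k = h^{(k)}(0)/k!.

L = (16 + 96·x + 192·x^2 + 128·x^3) - 2·Dx + (1 + 2·x)·Dx^2  (order 2).
h: a_k = 0, -4, -4, 32/3, 32, 352/15, …
ICs: h(0) = 0, h′(0) = -4.

f: a_k = 0, -4, 0, 32/3, 0, -128/15, …
L₀ from L_f via x↦r, Dx↦r'^{-1}Dx.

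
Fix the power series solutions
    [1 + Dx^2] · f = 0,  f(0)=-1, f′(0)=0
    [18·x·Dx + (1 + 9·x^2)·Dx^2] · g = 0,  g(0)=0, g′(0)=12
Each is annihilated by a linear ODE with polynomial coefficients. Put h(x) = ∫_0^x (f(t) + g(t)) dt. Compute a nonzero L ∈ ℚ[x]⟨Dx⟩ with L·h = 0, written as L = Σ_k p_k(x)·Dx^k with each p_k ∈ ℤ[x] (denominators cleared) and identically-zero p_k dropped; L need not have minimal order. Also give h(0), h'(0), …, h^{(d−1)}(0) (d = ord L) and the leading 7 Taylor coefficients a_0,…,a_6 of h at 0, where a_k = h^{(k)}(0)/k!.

L = (-1926·x + 17820·x^3 + 1458·x^5)·Dx^2 + (-17 + 351·x^2 + 4617·x^4 + 729·x^6)·Dx^3 + (-1926·x + 17820·x^3 + 1458·x^5)·Dx^4 + (-17 + 351·x^2 + 4617·x^4 + 729·x^6)·Dx^5  (order 5).
h: a_k = 0, -1, 6, 1/6, -9, -1/120, 162/5, …
ICs: h(0) = 0, h′(0) = -1, h′′(0) = 12, h′′′(0) = 1, h′′′′(0) = -216.

f: a_k = -1, 0, 1/2, 0, -1/24, 0, 1/720, …
g: a_k = 0, 12, 0, -36, 0, 972/5, 0, …
Sum ⇒ L₀ = lclm(L_f,L_g) in ℚ(x)⟨Dx⟩.
h=∫₀ˣh₀: take L = L₀·Dx.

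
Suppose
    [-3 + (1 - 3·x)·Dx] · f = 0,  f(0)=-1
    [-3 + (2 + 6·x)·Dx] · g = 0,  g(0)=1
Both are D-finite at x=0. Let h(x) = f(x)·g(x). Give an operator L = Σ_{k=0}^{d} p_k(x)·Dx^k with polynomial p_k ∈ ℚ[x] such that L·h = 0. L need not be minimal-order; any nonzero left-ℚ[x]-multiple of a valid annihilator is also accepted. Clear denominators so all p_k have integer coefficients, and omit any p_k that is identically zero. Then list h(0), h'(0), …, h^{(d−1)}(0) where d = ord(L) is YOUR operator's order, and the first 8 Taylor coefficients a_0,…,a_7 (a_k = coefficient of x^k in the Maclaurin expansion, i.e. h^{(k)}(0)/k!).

f: a_k = -1, -3, -9, -27, -81, -243, -729, -2187, …
g: a_k = 1, 3/2, -9/8, 27/16, -405/128, 1701/256, -15309/1024, 72171/2048, …
Product ⇒ symmetric product L₀, ord ≤ 1.
L = (9 + 9·x) + (-2 + 18·x^2)·Dx  (order 1).
h: a_k = -1, -9/2, -99/8, -621/16, -14499/128, -88695/256, -1049031/1024, -6366357/2048, …
ICs: h(0) = -1.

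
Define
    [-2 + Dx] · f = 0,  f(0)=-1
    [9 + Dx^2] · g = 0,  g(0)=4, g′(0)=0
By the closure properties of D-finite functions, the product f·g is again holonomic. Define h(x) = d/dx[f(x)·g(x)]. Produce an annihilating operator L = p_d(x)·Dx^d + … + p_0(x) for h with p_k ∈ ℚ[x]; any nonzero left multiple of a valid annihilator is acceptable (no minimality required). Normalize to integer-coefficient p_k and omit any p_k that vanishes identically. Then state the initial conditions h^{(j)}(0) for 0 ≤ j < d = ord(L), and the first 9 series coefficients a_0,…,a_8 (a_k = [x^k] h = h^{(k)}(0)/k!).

L = 13 - 4·Dx + Dx^2  (order 2).
h: a_k = -8, 20, 92, 238/3, -61/3, -407/6, -3277/90, 239/1260, 43079/5040, …
ICs: h(0) = -8, h′(0) = 20.

f: a_k = -1, -2, -2, -4/3, -2/3, -4/15, -4/45, -8/315, -2/315, …
g: a_k = 4, 0, -18, 0, 27/2, 0, -81/20, 0, 729/1120, …
Sym-product of L_f,L_g gives L₀ (≤ ord 2).
h=h₀': d/dx-closure on L₀ ⇒ L.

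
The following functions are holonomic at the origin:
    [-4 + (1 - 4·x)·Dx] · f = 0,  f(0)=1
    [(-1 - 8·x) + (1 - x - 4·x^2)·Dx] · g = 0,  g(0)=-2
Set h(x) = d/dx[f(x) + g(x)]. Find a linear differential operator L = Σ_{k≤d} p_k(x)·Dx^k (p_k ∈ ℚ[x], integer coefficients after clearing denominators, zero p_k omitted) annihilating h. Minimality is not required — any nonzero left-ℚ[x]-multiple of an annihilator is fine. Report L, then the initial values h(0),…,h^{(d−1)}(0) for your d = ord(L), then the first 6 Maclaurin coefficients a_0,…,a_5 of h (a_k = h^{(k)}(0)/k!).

f: a_k = 1, 4, 16, 64, 256, 1024, …
g: a_k = -2, -2, -10, -18, -58, -130, …
Weyl lclm of L_f,L_g ⇒ L₀ (ord ≤ 2).
Differentiate: ansatz ord ≤ ord L₀ ⇒ L.
L = (264 - 384·x + 6912·x^2 - 6144·x^3 + 6144·x^4) + (-21 - 264·x - 96·x^2 + 4608·x^3 - 5376·x^4 + 6144·x^5)·Dx + (-1 + 41·x - 228·x^2 + 288·x^3 + 256·x^4 - 768·x^5 + 1024·x^6)·Dx^2  (order 2).
h: a_k = 2, 12, 138, 792, 4470, 22404, …
ICs: h(0) = 2, h′(0) = 12.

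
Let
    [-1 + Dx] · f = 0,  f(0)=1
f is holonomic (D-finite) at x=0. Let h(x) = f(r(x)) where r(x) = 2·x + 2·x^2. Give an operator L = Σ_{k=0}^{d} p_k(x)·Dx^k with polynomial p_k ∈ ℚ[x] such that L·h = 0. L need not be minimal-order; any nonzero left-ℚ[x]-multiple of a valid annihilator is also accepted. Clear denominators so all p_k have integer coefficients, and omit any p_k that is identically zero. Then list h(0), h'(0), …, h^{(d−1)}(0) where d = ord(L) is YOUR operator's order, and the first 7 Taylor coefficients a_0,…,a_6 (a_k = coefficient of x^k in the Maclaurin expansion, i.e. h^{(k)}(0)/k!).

L = (-2 - 4·x) + Dx  (order 1).
h: a_k = 1, 2, 4, 16/3, 20/3, 104/15, 304/45, …
ICs: h(0) = 1.

f: a_k = 1, 1, 1/2, 1/6, 1/24, 1/120, 1/720, …
f∘r: x↦r, Dx↦Dx/r' in L_f ⇒ L₀.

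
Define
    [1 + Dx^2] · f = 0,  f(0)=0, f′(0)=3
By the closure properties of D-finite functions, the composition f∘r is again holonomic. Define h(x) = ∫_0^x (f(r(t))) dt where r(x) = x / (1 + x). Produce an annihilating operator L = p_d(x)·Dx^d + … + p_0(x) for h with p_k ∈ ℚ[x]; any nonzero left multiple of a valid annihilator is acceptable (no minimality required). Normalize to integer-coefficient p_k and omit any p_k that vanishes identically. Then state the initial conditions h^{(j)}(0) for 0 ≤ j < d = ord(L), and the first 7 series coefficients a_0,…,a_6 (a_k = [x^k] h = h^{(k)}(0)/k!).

L = Dx + (2 + 6·x + 6·x^2 + 2·x^3)·Dx^2 + (1 + 4·x + 6·x^2 + 4·x^3 + x^4)·Dx^3  (order 3).
h: a_k = 0, 0, 3/2, -1, 5/8, -3/10, 1/240, …
ICs: h(0) = 0, h′(0) = 0, h′′(0) = 3.

f: a_k = 0, 3, 0, -1/2, 0, 1/40, 0, …
f∘r: x↦r, Dx↦Dx/r' in L_f ⇒ L₀.
Integrate: L := L₀·Dx.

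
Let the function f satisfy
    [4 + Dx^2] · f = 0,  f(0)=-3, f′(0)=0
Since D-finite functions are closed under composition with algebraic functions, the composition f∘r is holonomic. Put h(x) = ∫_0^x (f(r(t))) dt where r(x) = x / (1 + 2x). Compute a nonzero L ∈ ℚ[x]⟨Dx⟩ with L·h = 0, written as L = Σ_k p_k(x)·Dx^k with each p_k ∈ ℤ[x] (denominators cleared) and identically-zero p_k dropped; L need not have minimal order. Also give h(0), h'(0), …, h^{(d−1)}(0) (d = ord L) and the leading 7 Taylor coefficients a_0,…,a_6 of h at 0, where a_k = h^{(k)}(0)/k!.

f: a_k = -3, 0, 6, 0, -2, 0, 4/15, …
L₀ from L_f via x↦r, Dx↦r'^{-1}Dx.
∫: right-multiply L₀ by Dx.
L = 4·Dx + (4 + 24·x + 48·x^2 + 32·x^3)·Dx^2 + (1 + 8·x + 24·x^2 + 32·x^3 + 16·x^4)·Dx^3  (order 3).
h: a_k = 0, -3, 0, 2, -6, 14, -88/3, …
ICs: h(0) = 0, h′(0) = -3, h′′(0) = 0.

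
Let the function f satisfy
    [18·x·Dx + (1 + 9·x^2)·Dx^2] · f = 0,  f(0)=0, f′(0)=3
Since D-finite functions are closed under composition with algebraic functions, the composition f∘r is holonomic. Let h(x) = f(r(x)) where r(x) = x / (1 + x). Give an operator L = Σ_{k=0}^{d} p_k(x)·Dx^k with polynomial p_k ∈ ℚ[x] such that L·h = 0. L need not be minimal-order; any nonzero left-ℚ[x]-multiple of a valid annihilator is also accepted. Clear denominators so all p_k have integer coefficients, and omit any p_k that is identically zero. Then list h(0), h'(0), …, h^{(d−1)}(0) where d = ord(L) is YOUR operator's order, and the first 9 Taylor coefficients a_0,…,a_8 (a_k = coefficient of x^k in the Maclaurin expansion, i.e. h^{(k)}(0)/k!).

f: a_k = 0, 3, 0, -9, 0, 243/5, 0, -2187/7, 0, …
h₀=f(r): pull back L_f along r ⇒ L₀.
L = (2 + 20·x)·Dx + (1 + 2·x + 10·x^2)·Dx^2  (order 2).
h: a_k = 0, 3, -3, -6, 24, -12/5, -156, 1992/7, 672, …
ICs: h(0) = 0, h′(0) = 3.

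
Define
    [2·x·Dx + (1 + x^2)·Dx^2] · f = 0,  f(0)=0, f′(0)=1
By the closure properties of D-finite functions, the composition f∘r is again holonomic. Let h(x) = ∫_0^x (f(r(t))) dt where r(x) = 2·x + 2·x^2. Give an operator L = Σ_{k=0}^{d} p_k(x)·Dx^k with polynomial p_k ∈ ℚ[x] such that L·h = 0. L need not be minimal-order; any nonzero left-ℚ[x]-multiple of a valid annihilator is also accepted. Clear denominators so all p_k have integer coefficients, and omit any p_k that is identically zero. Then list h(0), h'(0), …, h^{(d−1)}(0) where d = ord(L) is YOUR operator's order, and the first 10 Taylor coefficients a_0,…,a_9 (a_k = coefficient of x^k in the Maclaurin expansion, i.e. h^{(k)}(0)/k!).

f: a_k = 0, 1, 0, -1/3, 0, 1/5, 0, -1/7, 0, 1/9, …
Substitute x→r, Dx→(1/r')Dx; clear ⇒ L₀.
h=∫₀ˣh₀: take L = L₀·Dx.
L = (-2 + 8·x + 32·x^2 + 48·x^3 + 24·x^4)·Dx^2 + (1 + 2·x + 4·x^2 + 16·x^3 + 20·x^4 + 8·x^5)·Dx^3  (order 3).
h: a_k = 0, 0, 1, 2/3, -2/3, -8/5, -4/15, 88/21, 40/7, -64/9, …
ICs: h(0) = 0, h′(0) = 0, h′′(0) = 2.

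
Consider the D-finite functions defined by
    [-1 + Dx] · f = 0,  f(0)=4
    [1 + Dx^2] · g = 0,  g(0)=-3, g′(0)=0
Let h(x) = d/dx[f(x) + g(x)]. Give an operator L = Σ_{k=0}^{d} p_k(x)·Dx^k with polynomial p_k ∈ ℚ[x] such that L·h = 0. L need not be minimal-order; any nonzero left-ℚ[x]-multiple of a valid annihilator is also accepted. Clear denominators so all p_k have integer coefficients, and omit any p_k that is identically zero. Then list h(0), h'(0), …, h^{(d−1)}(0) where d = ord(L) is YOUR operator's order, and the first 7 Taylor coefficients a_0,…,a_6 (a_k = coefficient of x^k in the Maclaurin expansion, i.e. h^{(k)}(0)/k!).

f: a_k = 4, 4, 2, 2/3, 1/6, 1/30, 1/180, …
g: a_k = -3, 0, 3/2, 0, -1/8, 0, 1/240, …
L₀ := lclm(L_f,L_g); ord L₀ ≤ 1+2.
h₀' ⇒ L via d/dx closure of L₀.
L = 1 - Dx + Dx^2 - Dx^3  (order 3).
h: a_k = 4, 7, 2, 1/6, 1/6, 7/120, 1/180, …
ICs: h(0) = 4, h′(0) = 7, h′′(0) = 4.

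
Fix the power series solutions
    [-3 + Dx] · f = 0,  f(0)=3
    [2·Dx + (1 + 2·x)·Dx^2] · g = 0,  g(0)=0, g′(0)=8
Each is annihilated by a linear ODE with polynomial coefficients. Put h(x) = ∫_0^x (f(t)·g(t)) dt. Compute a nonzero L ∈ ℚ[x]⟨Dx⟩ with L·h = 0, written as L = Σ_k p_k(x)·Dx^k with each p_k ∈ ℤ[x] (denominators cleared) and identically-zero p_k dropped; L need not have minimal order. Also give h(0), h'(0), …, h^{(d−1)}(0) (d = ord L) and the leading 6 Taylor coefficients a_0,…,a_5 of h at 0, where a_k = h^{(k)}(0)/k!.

f: a_k = 3, 9, 27/2, 27/2, 81/8, 243/40, …
g: a_k = 0, 8, -8, 32/3, -16, 128/5, …
Sym-product of L_f,L_g gives L₀ (≤ ord 2).
∫: right-multiply L₀ by Dx.
L = (3 + 18·x)·Dx + (-4 - 12·x)·Dx^2 + (1 + 2·x)·Dx^3  (order 3).
h: a_k = 0, 0, 12, 16, 17, 48/5, …
ICs: h(0) = 0, h′(0) = 0, h′′(0) = 24.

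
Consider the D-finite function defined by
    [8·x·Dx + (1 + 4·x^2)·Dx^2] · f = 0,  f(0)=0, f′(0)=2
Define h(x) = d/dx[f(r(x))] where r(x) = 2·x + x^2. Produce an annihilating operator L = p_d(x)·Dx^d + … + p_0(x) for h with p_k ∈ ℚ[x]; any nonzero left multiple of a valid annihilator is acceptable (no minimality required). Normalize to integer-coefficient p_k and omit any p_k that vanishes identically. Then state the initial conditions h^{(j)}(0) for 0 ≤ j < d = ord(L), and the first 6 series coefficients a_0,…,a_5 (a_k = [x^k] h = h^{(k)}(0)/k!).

L = (-1 + 32·x + 64·x^2 + 48·x^3 + 12·x^4) + (1 + x + 16·x^2 + 32·x^3 + 20·x^4 + 4·x^5)·Dx  (order 1).
h: a_k = 4, 4, -64, -128, 944, 3056, …
ICs: h(0) = 4.

f: a_k = 0, 2, 0, -8/3, 0, 32/5, …
f∘r: x↦r, Dx↦Dx/r' in L_f ⇒ L₀.
h=h₀': d/dx-closure on L₀ ⇒ L.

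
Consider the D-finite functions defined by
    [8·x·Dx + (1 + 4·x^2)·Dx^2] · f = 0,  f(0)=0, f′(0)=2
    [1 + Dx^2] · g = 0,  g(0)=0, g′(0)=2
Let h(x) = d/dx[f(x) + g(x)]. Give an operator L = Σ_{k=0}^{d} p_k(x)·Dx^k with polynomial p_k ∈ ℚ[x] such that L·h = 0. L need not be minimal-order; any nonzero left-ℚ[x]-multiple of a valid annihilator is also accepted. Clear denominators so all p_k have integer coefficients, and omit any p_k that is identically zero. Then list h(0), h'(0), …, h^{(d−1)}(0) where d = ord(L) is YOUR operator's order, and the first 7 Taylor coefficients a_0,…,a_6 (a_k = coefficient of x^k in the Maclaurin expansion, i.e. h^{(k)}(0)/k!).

f: a_k = 0, 2, 0, -8/3, 0, 32/5, 0, …
g: a_k = 0, 2, 0, -1/3, 0, 1/60, 0, …
h₀=f+g: left-lcm gives L₀, ord ≤ 4.
h₀' ⇒ L via d/dx closure of L₀.
L = (-376·x + 1600·x^3 + 128·x^5) + (-7 + 76·x^2 + 432·x^4 + 64·x^6)·Dx + (-376·x + 1600·x^3 + 128·x^5)·Dx^2 + (-7 + 76·x^2 + 432·x^4 + 64·x^6)·Dx^3  (order 3).
h: a_k = 4, 0, -9, 0, 385/12, 0, -46081/360, …
ICs: h(0) = 4, h′(0) = 0, h′′(0) = -18.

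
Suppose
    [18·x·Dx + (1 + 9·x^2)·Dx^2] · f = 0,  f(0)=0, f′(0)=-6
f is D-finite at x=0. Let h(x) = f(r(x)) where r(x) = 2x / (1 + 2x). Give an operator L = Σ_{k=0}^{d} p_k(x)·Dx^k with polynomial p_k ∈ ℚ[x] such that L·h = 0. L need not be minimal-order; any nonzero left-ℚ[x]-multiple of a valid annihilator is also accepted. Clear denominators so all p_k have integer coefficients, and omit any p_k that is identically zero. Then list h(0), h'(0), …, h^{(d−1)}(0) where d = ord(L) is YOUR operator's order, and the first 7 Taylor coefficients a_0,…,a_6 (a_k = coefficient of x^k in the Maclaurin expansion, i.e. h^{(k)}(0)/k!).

L = (4 + 80·x)·Dx + (1 + 4·x + 40·x^2)·Dx^2  (order 2).
h: a_k = 0, -12, 24, 96, -768, 768/5, 19968, …
ICs: h(0) = 0, h′(0) = -12.

f: a_k = 0, -6, 0, 18, 0, -486/5, 0, …
Change of var in L_f (x↦r) gives L₀.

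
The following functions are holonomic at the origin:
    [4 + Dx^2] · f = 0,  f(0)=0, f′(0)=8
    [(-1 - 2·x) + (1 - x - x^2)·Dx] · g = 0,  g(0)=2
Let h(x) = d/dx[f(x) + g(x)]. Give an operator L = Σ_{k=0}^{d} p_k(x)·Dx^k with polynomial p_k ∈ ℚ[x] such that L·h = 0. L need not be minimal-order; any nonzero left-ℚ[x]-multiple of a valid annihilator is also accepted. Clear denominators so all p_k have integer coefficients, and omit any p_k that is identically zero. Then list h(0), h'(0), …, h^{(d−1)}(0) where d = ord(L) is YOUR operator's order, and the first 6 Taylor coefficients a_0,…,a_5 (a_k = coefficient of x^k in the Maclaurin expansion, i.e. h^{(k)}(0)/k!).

L = (272 + 704·x + 880·x^2 + 400·x^3 + 320·x^4 + 144·x^5 + 48·x^6) + (-44 - 52·x + 108·x^2 + 80·x^3 + 40·x^4 + 72·x^5 + 56·x^6 + 16·x^7)·Dx + (68 + 176·x + 220·x^2 + 100·x^3 + 80·x^4 + 36·x^5 + 12·x^6)·Dx^2 + (-11 - 13·x + 27·x^2 + 20·x^3 + 10·x^4 + 18·x^5 + 14·x^6 + 4·x^7)·Dx^3  (order 3).
h: a_k = 10, 8, 2, 40, 256/3, 156, …
ICs: h(0) = 10, h′(0) = 8, h′′(0) = 4.

f: a_k = 0, 8, 0, -16/3, 0, 16/15, …
g: a_k = 2, 2, 4, 6, 10, 16, …
L₀ := lclm(L_f,L_g); ord L₀ ≤ 2+1.
Differentiate: ansatz ord ≤ ord L₀ ⇒ L.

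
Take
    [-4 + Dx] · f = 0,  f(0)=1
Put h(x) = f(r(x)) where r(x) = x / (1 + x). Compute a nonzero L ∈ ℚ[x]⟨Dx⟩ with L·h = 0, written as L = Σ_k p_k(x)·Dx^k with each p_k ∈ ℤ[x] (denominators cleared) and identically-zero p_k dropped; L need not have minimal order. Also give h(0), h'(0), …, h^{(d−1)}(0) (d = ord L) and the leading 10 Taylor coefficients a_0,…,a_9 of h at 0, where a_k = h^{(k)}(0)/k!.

L = -4 + (1 + 2·x + x^2)·Dx  (order 1).
h: a_k = 1, 4, 4, -4/3, -4/3, 28/15, -44/45, -68/315, 316/315, -3316/2835, …
ICs: h(0) = 1.

f: a_k = 1, 4, 8, 32/3, 32/3, 128/15, 256/45, 1024/315, 512/315, 2048/2835, …
L₀ from L_f via x↦r, Dx↦r'^{-1}Dx.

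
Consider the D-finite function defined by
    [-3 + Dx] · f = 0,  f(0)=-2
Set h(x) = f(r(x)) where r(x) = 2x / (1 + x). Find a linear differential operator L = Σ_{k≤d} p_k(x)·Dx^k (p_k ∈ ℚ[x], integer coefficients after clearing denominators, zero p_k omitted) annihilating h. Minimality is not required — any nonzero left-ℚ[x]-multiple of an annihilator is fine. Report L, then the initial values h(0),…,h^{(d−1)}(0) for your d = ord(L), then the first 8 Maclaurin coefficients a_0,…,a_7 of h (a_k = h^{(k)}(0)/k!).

f: a_k = -2, -6, -9, -9, -27/4, -81/20, -81/40, -243/280, …
Substitute x→r, Dx→(1/r')Dx; clear ⇒ L₀.
L = -6 + (1 + 2·x + x^2)·Dx  (order 1).
h: a_k = -2, -12, -24, -12, 12, 12/5, -48/5, 228/35, …
ICs: h(0) = -2.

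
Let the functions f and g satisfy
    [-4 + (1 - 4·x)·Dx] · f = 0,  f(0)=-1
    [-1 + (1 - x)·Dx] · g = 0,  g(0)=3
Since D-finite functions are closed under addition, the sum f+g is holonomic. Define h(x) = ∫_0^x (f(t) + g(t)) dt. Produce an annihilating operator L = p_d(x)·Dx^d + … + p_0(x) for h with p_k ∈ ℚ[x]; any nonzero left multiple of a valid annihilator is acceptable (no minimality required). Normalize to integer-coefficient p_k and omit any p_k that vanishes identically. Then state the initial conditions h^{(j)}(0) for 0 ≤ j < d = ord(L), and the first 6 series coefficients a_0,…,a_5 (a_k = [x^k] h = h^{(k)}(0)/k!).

L = -8·Dx + (10 - 16·x)·Dx^2 + (-1 + 5·x - 4·x^2)·Dx^3  (order 3).
h: a_k = 0, 2, -1/2, -13/3, -61/4, -253/5, …
ICs: h(0) = 0, h′(0) = 2, h′′(0) = -1.

f: a_k = -1, -4, -16, -64, -256, -1024, …
g: a_k = 3, 3, 3, 3, 3, 3, …
L₀ := lclm(L_f,L_g); ord L₀ ≤ 1+1.
∫: right-multiply L₀ by Dx.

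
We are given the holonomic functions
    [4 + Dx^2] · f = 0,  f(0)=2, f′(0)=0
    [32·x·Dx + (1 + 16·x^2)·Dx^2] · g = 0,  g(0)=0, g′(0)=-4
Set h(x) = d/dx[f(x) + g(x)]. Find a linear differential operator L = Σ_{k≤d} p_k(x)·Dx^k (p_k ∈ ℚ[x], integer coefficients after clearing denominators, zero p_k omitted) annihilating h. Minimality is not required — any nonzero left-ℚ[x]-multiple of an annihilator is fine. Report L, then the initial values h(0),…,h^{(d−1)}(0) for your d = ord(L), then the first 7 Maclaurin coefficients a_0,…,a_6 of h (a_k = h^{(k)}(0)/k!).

f: a_k = 2, 0, -4, 0, 4/3, 0, -8/45, …
g: a_k = 0, -4, 0, 64/3, 0, -1024/5, 0, …
f+g: L₀ = lclm(L_f,L_g), ord ≤ 2+2.
Differentiate: ansatz ord ≤ ord L₀ ⇒ L.
L = (-6016·x + 102400·x^3 + 32768·x^5) + (-28 + 1216·x^2 + 27648·x^4 + 16384·x^6)·Dx + (-1504·x + 25600·x^3 + 8192·x^5)·Dx^2 + (-7 + 304·x^2 + 6912·x^4 + 4096·x^6)·Dx^3  (order 3).
h: a_k = -4, -8, 64, 16/3, -1024, -16/15, 16384, …
ICs: h(0) = -4, h′(0) = -8, h′′(0) = 128.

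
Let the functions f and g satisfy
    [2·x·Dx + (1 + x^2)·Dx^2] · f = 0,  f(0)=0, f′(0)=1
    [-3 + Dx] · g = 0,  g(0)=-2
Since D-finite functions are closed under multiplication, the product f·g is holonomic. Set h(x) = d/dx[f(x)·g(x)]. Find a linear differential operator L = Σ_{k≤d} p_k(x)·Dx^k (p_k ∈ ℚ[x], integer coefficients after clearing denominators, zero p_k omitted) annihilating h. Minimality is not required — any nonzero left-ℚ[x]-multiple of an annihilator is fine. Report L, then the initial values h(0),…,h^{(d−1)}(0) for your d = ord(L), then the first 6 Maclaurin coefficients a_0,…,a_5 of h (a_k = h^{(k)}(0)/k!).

L = (21 - 36·x + 72·x^2 - 36·x^3 + 27·x^4) + (-16 + 18·x - 42·x^2 + 18·x^3 - 18·x^4)·Dx + (3 - 2·x + 6·x^2 - 2·x^3 + 3·x^4)·Dx^2  (order 2).
h: a_k = -2, -12, -25, -28, -83/4, -27/2, …
ICs: h(0) = -2, h′(0) = -12.

f: a_k = 0, 1, 0, -1/3, 0, 1/5, …
g: a_k = -2, -6, -9, -9, -27/4, -81/20, …
Sym-product of L_f,L_g gives L₀ (≤ ord 2).
h₀' ⇒ L via d/dx closure of L₀.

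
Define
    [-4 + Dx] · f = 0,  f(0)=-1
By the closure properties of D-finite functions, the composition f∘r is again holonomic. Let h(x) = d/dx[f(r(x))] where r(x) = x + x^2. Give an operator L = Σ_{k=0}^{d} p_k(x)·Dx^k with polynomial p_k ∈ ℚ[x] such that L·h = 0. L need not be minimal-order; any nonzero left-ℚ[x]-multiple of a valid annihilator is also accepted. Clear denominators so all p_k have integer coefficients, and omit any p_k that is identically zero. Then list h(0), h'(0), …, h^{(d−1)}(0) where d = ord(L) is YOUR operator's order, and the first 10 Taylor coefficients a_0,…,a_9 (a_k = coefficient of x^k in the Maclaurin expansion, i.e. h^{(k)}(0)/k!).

L = (6 + 16·x + 16·x^2) + (-1 - 2·x)·Dx  (order 1).
h: a_k = -4, -24, -80, -608/3, -416, -11072/15, -52096/45, -11520/7, -675968/315, -7369472/2835, …
ICs: h(0) = -4.

f: a_k = -1, -4, -8, -32/3, -32/3, -128/15, -256/45, -1024/315, -512/315, -2048/2835, …
f∘r: x↦r, Dx↦Dx/r' in L_f ⇒ L₀.
h₀' ⇒ L via d/dx closure of L₀.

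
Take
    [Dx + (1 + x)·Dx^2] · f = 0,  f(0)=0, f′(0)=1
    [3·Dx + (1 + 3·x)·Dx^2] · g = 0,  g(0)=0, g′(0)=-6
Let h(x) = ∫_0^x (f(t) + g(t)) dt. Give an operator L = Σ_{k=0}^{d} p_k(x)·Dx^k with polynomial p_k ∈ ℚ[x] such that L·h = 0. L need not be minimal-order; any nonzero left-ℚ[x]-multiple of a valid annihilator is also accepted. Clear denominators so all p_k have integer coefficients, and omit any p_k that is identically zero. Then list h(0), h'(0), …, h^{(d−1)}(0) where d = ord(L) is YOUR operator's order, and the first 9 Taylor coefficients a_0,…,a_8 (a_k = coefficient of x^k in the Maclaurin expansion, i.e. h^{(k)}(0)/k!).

L = 6·Dx^2 + (8 + 12·x)·Dx^3 + (1 + 4·x + 3·x^2)·Dx^4  (order 4).
h: a_k = 0, 0, -5/2, 17/6, -53/12, 161/20, -97/6, 1457/42, -4373/56, …
ICs: h(0) = 0, h′(0) = 0, h′′(0) = -5, h′′′(0) = 17.

f: a_k = 0, 1, -1/2, 1/3, -1/4, 1/5, -1/6, 1/7, -1/8, …
g: a_k = 0, -6, 9, -18, 81/2, -486/5, 243, -4374/7, 6561/4, …
h₀=f+g: left-lcm gives L₀, ord ≤ 4.
h=∫h₀ ⇒ L = L₀·Dx.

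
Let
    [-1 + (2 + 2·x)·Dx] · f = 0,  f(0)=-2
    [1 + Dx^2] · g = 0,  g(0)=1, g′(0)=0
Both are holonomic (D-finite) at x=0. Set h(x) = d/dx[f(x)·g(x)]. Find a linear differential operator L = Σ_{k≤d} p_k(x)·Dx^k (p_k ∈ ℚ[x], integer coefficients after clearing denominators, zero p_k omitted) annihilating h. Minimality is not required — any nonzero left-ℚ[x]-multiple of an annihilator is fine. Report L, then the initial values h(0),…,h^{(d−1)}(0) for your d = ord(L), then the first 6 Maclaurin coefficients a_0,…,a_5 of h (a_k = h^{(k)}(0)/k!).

f: a_k = -2, -1, 1/4, -1/8, 5/64, -7/128, …
g: a_k = 1, 0, -1/2, 0, 1/24, 0, …
Sym-product of L_f,L_g gives L₀ (≤ ord 2).
h=h₀': d/dx-closure on L₀ ⇒ L.
L = (53 + 144·x + 136·x^2 + 64·x^3 + 16·x^4) + (-4 - 36·x - 48·x^2 - 16·x^3)·Dx + (28 + 88·x + 108·x^2 + 64·x^3 + 16·x^4)·Dx^2  (order 2).
h: a_k = -1, 5/2, 9/8, -25/48, -65/384, 349/3840, …
ICs: h(0) = -1, h′(0) = 5/2.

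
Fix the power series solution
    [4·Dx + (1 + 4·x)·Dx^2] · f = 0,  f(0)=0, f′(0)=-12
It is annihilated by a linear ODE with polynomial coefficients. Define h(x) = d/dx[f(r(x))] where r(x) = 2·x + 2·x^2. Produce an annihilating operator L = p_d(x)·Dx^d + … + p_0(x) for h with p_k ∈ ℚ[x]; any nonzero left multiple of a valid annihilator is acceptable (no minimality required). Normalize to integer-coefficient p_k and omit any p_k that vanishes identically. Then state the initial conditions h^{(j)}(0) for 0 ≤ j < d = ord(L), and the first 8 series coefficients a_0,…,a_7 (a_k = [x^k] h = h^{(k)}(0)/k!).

L = (6 + 16·x + 16·x^2) + (1 + 10·x + 24·x^2 + 16·x^3)·Dx  (order 1).
h: a_k = -24, 144, -960, 6528, -44544, 304128, -2076672, 14180352, …
ICs: h(0) = -24.

f: a_k = 0, -12, 24, -64, 192, -3072/5, 2048, -49152/7, …
Change of var in L_f (x↦r) gives L₀.
Derive L from L₀ (diff closure).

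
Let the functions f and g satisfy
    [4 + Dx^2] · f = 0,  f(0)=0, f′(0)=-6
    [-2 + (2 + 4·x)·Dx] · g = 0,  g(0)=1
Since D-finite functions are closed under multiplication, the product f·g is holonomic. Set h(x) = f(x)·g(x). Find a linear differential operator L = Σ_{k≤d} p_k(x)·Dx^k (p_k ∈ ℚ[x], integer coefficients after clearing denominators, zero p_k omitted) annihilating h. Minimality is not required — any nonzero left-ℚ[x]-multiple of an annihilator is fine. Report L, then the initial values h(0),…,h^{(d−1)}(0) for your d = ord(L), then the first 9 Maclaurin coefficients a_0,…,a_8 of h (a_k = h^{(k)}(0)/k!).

L = (7 + 16·x + 16·x^2) + (-2 - 4·x)·Dx + (1 + 4·x + 4·x^2)·Dx^2  (order 2).
h: a_k = 0, -6, -6, 7, 1, 19/20, -81/20, 983/168, -7727/840, …
ICs: h(0) = 0, h′(0) = -6.

f: a_k = 0, -6, 0, 4, 0, -4/5, 0, 8/105, 0, …
g: a_k = 1, 1, -1/2, 1/2, -5/8, 7/8, -21/16, 33/16, -429/128, …
f·g: L₀ = L_f ⊗_s L_g, ord ≤ 2·1.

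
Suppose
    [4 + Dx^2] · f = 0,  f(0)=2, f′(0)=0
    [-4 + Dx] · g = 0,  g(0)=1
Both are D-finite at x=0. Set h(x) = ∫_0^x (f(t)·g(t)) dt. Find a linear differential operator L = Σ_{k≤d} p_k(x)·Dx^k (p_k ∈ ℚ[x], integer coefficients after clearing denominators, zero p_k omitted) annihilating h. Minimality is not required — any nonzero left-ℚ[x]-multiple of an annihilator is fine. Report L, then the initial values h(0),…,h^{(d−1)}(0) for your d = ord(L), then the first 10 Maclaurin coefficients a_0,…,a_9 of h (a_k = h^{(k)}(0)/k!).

f: a_k = 2, 0, -4, 0, 4/3, 0, -8/45, 0, 4/315, 0, …
g: a_k = 1, 4, 8, 32/3, 32/3, 128/15, 256/45, 1024/315, 512/315, 2048/2835, …
h₀=f·g: eliminate ⇒ L₀, order ≤ 2·1.
h=∫h₀ ⇒ L = L₀·Dx.
L = 20·Dx - 8·Dx^2 + Dx^3  (order 3).
h: a_k = 0, 2, 4, 4, 4/3, -28/15, -152/45, -104/35, -556/315, -2108/2835, …
ICs: h(0) = 0, h′(0) = 2, h′′(0) = 8.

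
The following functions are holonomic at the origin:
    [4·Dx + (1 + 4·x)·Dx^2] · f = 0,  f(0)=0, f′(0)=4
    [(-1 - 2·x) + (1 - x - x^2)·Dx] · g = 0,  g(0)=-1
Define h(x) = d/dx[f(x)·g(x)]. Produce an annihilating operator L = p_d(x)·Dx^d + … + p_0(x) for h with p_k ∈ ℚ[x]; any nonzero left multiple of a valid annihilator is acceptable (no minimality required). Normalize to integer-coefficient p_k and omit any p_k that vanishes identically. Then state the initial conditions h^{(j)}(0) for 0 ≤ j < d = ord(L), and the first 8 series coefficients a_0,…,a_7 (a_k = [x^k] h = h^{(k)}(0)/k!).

f: a_k = 0, 4, -8, 64/3, -64, 1024/5, -2048/3, 16384/7, …
g: a_k = -1, -1, -2, -3, -5, -8, -13, -21, …
L₀ := L_f ⊗_s L_g (sym. prod.), ord ≤ 2.
Differentiate: ansatz ord ≤ ord L₀ ⇒ L.
L = (82 + 216·x + 288·x^2) + (-7 + 62·x + 264·x^2 + 224·x^3)·Dx + (-3 - 17·x - 9·x^2 + 52·x^3 + 32·x^4)·Dx^2  (order 2).
h: a_k = -4, 8, -64, 560/3, -2692/3, 16496/5, -68956/5, 5688224/105, …
ICs: h(0) = -4, h′(0) = 8.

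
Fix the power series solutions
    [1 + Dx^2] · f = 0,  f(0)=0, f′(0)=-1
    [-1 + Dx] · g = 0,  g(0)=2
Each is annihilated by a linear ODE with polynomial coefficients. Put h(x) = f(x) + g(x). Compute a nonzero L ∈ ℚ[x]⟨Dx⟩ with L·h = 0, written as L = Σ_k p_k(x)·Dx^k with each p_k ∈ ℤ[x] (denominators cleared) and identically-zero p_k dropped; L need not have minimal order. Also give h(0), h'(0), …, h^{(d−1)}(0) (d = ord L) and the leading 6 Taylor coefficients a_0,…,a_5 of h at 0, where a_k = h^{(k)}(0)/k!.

L = -1 + Dx - Dx^2 + Dx^3  (order 3).
h: a_k = 2, 1, 1, 1/2, 1/12, 1/120, …
ICs: h(0) = 2, h′(0) = 1, h′′(0) = 2.

f: a_k = 0, -1, 0, 1/6, 0, -1/120, …
g: a_k = 2, 2, 1, 1/3, 1/12, 1/60, …
Sum ⇒ L₀ = lclm(L_f,L_g) in ℚ(x)⟨Dx⟩.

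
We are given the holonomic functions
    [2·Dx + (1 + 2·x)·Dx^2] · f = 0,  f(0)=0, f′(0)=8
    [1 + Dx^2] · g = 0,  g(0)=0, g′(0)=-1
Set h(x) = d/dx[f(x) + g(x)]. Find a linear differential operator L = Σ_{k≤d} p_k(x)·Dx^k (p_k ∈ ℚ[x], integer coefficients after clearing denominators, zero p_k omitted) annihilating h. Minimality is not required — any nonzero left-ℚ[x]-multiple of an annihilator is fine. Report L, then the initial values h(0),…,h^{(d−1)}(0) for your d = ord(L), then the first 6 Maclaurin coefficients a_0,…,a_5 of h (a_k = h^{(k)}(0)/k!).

f: a_k = 0, 8, -8, 32/3, -16, 128/5, …
g: a_k = 0, -1, 0, 1/6, 0, -1/120, …
f+g: L₀ = lclm(L_f,L_g), ord ≤ 2+2.
h₀' ⇒ L via d/dx closure of L₀.
L = (50 + 8·x + 8·x^2) + (9 + 22·x + 12·x^2 + 8·x^3)·Dx + (50 + 8·x + 8·x^2)·Dx^2 + (9 + 22·x + 12·x^2 + 8·x^3)·Dx^3  (order 3).
h: a_k = 7, -16, 65/2, -64, 3071/24, -256, …
ICs: h(0) = 7, h′(0) = -16, h′′(0) = 65.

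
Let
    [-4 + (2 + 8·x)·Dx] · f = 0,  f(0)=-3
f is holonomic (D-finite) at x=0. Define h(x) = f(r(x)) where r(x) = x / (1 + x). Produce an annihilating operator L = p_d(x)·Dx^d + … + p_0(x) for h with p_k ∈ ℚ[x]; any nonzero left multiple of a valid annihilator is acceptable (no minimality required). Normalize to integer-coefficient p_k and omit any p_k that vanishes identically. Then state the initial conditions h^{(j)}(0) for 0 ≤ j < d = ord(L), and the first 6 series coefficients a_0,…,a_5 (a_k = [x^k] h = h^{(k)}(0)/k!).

f: a_k = -3, -6, 6, -12, 30, -84, …
f∘r: x↦r, Dx↦Dx/r' in L_f ⇒ L₀.
L = -2 + (1 + 6·x + 5·x^2)·Dx  (order 1).
h: a_k = -3, -6, 12, -30, 90, -306, …
ICs: h(0) = -3.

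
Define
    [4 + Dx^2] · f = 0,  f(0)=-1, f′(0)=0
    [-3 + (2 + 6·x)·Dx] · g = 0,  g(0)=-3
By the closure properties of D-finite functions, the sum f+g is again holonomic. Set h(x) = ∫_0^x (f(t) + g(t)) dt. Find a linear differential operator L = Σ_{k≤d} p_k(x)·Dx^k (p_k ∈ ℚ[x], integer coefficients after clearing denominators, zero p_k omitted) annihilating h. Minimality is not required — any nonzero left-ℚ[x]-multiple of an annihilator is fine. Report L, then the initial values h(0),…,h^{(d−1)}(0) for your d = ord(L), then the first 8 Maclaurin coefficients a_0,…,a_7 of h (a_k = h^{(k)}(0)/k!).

L = (-516 - 1152·x - 1728·x^2)·Dx + (56 + 936·x + 3456·x^2 + 3456·x^3)·Dx^2 + (-129 - 288·x - 432·x^2)·Dx^3 + (14 + 234·x + 864·x^2 + 864·x^3)·Dx^4  (order 4).
h: a_k = 0, -4, -9/4, 43/24, -81/64, 3389/1920, -1701/512, 2070811/322560, …
ICs: h(0) = 0, h′(0) = -4, h′′(0) = -9/2, h′′′(0) = 43/4.

f: a_k = -1, 0, 2, 0, -2/3, 0, 4/45, 0, …
g: a_k = -3, -9/2, 27/8, -81/16, 1215/128, -5103/256, 45927/1024, -216513/2048, …
f+g: L₀ = lclm(L_f,L_g), ord ≤ 2+1.
h=∫h₀ ⇒ L = L₀·Dx.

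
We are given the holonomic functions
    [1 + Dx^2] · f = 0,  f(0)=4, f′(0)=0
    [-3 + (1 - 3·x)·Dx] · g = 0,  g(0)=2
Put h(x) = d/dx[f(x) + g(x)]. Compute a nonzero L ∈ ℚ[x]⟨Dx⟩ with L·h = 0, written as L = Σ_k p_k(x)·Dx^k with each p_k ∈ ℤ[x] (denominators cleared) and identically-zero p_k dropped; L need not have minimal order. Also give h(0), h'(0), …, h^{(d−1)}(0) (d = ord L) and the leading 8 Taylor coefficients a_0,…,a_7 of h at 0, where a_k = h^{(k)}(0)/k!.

L = (654 - 36·x + 54·x^2) + (-55 + 171·x - 27·x^2 + 27·x^3)·Dx + (654 - 36·x + 54·x^2)·Dx^2 + (-55 + 171·x - 27·x^2 + 27·x^3)·Dx^3  (order 3).
h: a_k = 6, 32, 162, 1946/3, 2430, 262439/30, 30618, 132269761/1260, …
ICs: h(0) = 6, h′(0) = 32, h′′(0) = 324.

f: a_k = 4, 0, -2, 0, 1/6, 0, -1/180, 0, …
g: a_k = 2, 6, 18, 54, 162, 486, 1458, 4374, …
Sum ⇒ L₀ = lclm(L_f,L_g) in ℚ(x)⟨Dx⟩.
Differentiate: ansatz ord ≤ ord L₀ ⇒ L.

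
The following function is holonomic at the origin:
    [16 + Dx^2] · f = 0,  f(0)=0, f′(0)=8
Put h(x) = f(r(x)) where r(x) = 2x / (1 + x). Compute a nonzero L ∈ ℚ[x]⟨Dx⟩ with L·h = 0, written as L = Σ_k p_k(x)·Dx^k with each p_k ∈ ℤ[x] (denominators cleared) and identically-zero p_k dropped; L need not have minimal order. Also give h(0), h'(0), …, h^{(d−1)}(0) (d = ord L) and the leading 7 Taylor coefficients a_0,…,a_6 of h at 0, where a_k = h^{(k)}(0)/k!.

f: a_k = 0, 8, 0, -64/3, 0, 256/15, 0, …
Change of var in L_f (x↦r) gives L₀.
L = 64 + (2 + 6·x + 6·x^2 + 2·x^3)·Dx + (1 + 4·x + 6·x^2 + 4·x^3 + x^4)·Dx^2  (order 2).
h: a_k = 0, 16, -16, -464/3, 496, -6928/15, -1040, …
ICs: h(0) = 0, h′(0) = 16.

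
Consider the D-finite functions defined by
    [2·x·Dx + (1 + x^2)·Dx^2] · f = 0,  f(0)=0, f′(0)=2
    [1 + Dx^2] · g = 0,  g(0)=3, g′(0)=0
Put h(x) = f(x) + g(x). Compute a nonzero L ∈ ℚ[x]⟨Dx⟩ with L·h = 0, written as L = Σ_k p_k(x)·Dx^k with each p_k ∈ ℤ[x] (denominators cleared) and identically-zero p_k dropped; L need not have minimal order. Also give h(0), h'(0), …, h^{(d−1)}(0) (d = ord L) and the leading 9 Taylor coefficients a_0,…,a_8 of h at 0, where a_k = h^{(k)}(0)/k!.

f: a_k = 0, 2, 0, -2/3, 0, 2/5, 0, -2/7, 0, …
g: a_k = 3, 0, -3/2, 0, 1/8, 0, -1/240, 0, 1/13440, …
Sum ⇒ L₀ = lclm(L_f,L_g) in ℚ(x)⟨Dx⟩.
L = (-22·x + 28·x^3 + 2·x^5)·Dx + (-1 + 7·x^2 + 9·x^4 + x^6)·Dx^2 + (-22·x + 28·x^3 + 2·x^5)·Dx^3 + (-1 + 7·x^2 + 9·x^4 + x^6)·Dx^4  (order 4).
h: a_k = 3, 2, -3/2, -2/3, 1/8, 2/5, -1/240, -2/7, 1/13440, …
ICs: h(0) = 3, h′(0) = 2, h′′(0) = -3, h′′′(0) = -4.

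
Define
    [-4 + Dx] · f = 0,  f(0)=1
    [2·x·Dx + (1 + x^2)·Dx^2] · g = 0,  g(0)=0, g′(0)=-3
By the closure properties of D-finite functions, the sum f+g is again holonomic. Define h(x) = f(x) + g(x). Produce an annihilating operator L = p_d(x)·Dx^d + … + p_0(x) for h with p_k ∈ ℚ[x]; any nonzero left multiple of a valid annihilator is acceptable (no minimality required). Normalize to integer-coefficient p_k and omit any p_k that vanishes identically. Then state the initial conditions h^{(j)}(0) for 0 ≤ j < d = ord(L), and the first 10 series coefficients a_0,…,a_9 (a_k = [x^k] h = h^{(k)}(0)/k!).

f: a_k = 1, 4, 8, 32/3, 32/3, 128/15, 256/45, 1024/315, 512/315, 2048/2835, …
g: a_k = 0, -3, 0, 1, 0, -3/5, 0, 3/7, 0, -1/3, …
L₀ := lclm(L_f,L_g); ord L₀ ≤ 1+2.
L = (4 - 16·x - 12·x^2 - 16·x^3)·Dx + (-9 - 13·x^2 - 8·x^4)·Dx^2 + (2 + x + 4·x^2 + x^3 + 2·x^4)·Dx^3  (order 3).
h: a_k = 1, 1, 8, 35/3, 32/3, 119/15, 256/45, 1159/315, 512/315, 1103/2835, …
ICs: h(0) = 1, h′(0) = 1, h′′(0) = 16.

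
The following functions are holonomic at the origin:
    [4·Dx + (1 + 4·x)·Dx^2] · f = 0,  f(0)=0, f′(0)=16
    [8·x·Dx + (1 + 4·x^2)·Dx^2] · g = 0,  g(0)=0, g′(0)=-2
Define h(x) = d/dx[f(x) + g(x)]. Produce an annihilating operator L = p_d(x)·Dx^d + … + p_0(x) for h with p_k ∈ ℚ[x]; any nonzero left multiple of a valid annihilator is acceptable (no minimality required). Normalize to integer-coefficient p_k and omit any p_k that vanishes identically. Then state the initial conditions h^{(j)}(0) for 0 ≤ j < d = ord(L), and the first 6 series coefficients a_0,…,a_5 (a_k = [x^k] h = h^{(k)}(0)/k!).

L = (-8 - 96·x + 96·x^2 + 128·x^3) + (-10 - 16·x - 72·x^2 + 192·x^3 + 256·x^4)·Dx + (-1 - 2·x + 8·x^2 + 8·x^3 + 48·x^4 + 64·x^5)·Dx^2  (order 2).
h: a_k = 14, -64, 264, -1024, 4064, -16384, …
ICs: h(0) = 14, h′(0) = -64.

f: a_k = 0, 16, -32, 256/3, -256, 4096/5, …
g: a_k = 0, -2, 0, 8/3, 0, -32/5, …
Sum ⇒ L₀ = lclm(L_f,L_g) in ℚ(x)⟨Dx⟩.
Derive L from L₀ (diff closure).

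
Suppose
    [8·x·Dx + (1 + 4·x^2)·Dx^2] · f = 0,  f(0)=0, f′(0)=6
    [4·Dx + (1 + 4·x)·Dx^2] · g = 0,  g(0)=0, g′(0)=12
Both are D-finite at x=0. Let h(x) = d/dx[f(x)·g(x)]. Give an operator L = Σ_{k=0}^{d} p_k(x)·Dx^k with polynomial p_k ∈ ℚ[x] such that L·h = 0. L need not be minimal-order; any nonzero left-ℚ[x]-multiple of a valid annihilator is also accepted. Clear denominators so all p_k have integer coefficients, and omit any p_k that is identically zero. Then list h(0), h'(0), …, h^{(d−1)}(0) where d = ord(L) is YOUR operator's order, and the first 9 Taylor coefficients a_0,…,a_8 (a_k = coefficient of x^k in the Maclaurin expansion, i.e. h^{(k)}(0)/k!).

L = (96 + 640·x + 1408·x^2 + 7680·x^3 + 15360·x^4 + 26624·x^5 + 8192·x^7) + (24 + 320·x + 2656·x^2 + 9728·x^3 + 28160·x^4 + 47616·x^5 + 71680·x^6 + 6144·x^7 + 28672·x^8)·Dx + (12 + 104·x + 672·x^2 + 2976·x^3 + 8256·x^4 + 18048·x^5 + 24576·x^6 + 35328·x^7 + 6144·x^8 + 16384·x^9)·Dx^2 + (1 + 12·x + 68·x^2 + 256·x^3 + 696·x^4 + 1536·x^5 + 2688·x^6 + 3072·x^7 + 4224·x^8 + 1024·x^9 + 2048·x^10)·Dx^3  (order 3).
h: a_k = 0, 144, -432, 1152, -4800, 102144/5, -392448/5, 1511424/5, -42034176/35, …
ICs: h(0) = 0, h′(0) = 144, h′′(0) = -864.

f: a_k = 0, 6, 0, -8, 0, 96/5, 0, -384/7, 0, …
g: a_k = 0, 12, -24, 64, -192, 3072/5, -2048, 49152/7, -24576, …
h₀=f·g: eliminate ⇒ L₀, order ≤ 2·2.
h=h₀': d/dx-closure on L₀ ⇒ L.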